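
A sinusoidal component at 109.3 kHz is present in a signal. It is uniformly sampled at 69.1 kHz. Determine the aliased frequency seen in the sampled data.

109.3 kHz mod fs = 40.2 kHz.
40.2 kHz > fs/2 = 34.55 kHz, folds to fs − 40.2 kHz = 28.9 kHz.

28.9 kHz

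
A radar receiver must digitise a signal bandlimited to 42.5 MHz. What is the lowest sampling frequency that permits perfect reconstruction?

Nyquist rate = 2 × 42.5 MHz = 85 MHz.

85 MHz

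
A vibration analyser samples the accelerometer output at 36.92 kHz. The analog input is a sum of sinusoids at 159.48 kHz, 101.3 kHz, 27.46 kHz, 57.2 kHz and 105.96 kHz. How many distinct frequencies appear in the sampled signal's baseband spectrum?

4

fs/2 = 18.46 kHz.
159.48 kHz mod fs = 11.8 kHz.
11.8 kHz ≤ fs/2 = 18.46 kHz, appears at 11.8 kHz.
101.3 kHz mod fs = 27.46 kHz.
27.46 kHz > fs/2 = 18.46 kHz, folds to fs − 27.46 kHz = 9.46 kHz.
27.46 kHz > fs/2 = 18.46 kHz, folds to fs − 27.46 kHz = 9.46 kHz.
57.2 kHz mod fs = 20.28 kHz.
20.28 kHz > fs/2 = 18.46 kHz, folds to fs − 20.28 kHz = 16.64 kHz.
105.96 kHz mod fs = 32.12 kHz.
32.12 kHz > fs/2 = 18.46 kHz, folds to fs − 32.12 kHz = 4.8 kHz.
Distinct values: {4.8 kHz, 9.46 kHz, 11.8 kHz, 16.64 kHz} → 4.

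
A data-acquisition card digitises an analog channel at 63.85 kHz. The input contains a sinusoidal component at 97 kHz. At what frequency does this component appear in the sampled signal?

30.7 kHz

97 kHz mod fs = 33.15 kHz.
33.15 kHz > fs/2 = 31.925 kHz, folds to fs − 33.15 kHz = 30.7 kHz.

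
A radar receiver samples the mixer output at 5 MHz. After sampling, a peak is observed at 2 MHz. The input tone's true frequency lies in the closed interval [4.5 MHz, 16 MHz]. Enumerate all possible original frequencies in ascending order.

Frequencies that alias to 2 MHz are k·fs ± 2 MHz for integer k ≥ 0.
k=0: 2 MHz.
k=1: 3 MHz, 7 MHz.
k=2: 8 MHz, 12 MHz.
k=3: 13 MHz, 17 MHz.
k=4: 18 MHz, 22 MHz.
Within [4.5 MHz, 16 MHz]: 7 MHz, 8 MHz, 12 MHz, 13 MHz.

7 MHz, 8 MHz, 12 MHz, 13 MHz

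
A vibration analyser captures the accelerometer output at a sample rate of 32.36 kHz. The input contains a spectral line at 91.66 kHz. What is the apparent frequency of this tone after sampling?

91.66 kHz mod fs = 26.94 kHz.
26.94 kHz > fs/2 = 16.18 kHz, folds to fs − 26.94 kHz = 5.42 kHz.

5.42 kHz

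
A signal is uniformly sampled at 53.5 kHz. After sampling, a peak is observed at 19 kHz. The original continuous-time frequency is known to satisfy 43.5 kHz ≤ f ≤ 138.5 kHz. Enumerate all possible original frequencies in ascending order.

72.5 kHz, 88 kHz, 126 kHz

Frequencies that alias to 19 kHz are k·fs ± 19 kHz for integer k ≥ 0.
k=0: 19 kHz.
k=1: 34.5 kHz, 72.5 kHz.
k=2: 88 kHz, 126 kHz.
k=3: 141.5 kHz, 179.5 kHz.
Within [43.5 kHz, 138.5 kHz]: 72.5 kHz, 88 kHz, 126 kHz.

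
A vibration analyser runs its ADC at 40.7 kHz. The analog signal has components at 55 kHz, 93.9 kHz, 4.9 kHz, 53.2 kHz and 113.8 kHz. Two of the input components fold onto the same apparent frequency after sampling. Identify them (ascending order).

fs/2 = 20.35 kHz.
55 kHz mod fs = 14.3 kHz.
14.3 kHz ≤ fs/2 = 20.35 kHz, appears at 14.3 kHz.
93.9 kHz mod fs = 12.5 kHz.
12.5 kHz ≤ fs/2 = 20.35 kHz, appears at 12.5 kHz.
4.9 kHz ≤ fs/2 = 20.35 kHz, passes unchanged.
53.2 kHz mod fs = 12.5 kHz.
12.5 kHz ≤ fs/2 = 20.35 kHz, appears at 12.5 kHz.
113.8 kHz mod fs = 32.4 kHz.
32.4 kHz > fs/2 = 20.35 kHz, folds to fs − 32.4 kHz = 8.3 kHz.
53.2 kHz and 93.9 kHz both map to 12.5 kHz.

53.2 kHz, 93.9 kHz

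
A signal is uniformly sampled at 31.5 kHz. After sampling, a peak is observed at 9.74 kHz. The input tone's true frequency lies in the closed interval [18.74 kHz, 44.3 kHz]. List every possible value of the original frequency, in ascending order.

21.76 kHz, 41.24 kHz

Frequencies that alias to 9.74 kHz are k·fs ± 9.74 kHz for integer k ≥ 0.
k=0: 9.74 kHz.
k=1: 21.76 kHz, 41.24 kHz.
k=2: 53.26 kHz, 72.74 kHz.
Within [18.74 kHz, 44.3 kHz]: 21.76 kHz, 41.24 kHz.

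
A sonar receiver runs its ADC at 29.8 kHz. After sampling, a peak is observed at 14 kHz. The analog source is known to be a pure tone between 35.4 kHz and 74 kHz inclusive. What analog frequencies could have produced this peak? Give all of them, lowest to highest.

43.8 kHz, 45.6 kHz, 73.6 kHz

Frequencies that alias to 14 kHz are k·fs ± 14 kHz for integer k ≥ 0.
k=0: 14 kHz.
k=1: 15.8 kHz, 43.8 kHz.
k=2: 45.6 kHz, 73.6 kHz.
k=3: 75.4 kHz, 103.4 kHz.
Within [35.4 kHz, 74 kHz]: 43.8 kHz, 45.6 kHz, 73.6 kHz.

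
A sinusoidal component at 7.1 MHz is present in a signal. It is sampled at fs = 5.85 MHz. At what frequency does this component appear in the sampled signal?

7.1 MHz mod fs = 1.25 MHz.
1.25 MHz ≤ fs/2 = 2.925 MHz, appears at 1.25 MHz.

1.25 MHz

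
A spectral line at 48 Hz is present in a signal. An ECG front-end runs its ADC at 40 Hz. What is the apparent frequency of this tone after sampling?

8 Hz

48 Hz mod fs = 8 Hz.
8 Hz ≤ fs/2 = 20 Hz, appears at 8 Hz.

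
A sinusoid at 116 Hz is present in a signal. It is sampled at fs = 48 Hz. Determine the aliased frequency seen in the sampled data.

20 Hz

116 Hz mod fs = 20 Hz.
20 Hz ≤ fs/2 = 24 Hz, appears at 20 Hz.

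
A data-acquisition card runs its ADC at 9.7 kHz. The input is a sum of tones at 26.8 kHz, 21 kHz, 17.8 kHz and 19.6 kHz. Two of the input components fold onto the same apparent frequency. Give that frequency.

fs/2 = 4.85 kHz.
26.8 kHz mod fs = 7.4 kHz.
7.4 kHz > fs/2 = 4.85 kHz, folds to fs − 7.4 kHz = 2.3 kHz.
21 kHz mod fs = 1.6 kHz.
1.6 kHz ≤ fs/2 = 4.85 kHz, appears at 1.6 kHz.
17.8 kHz mod fs = 8.1 kHz.
8.1 kHz > fs/2 = 4.85 kHz, folds to fs − 8.1 kHz = 1.6 kHz.
19.6 kHz mod fs = 0.2 kHz.
0.2 kHz ≤ fs/2 = 4.85 kHz, appears at 0.2 kHz.
17.8 kHz and 21 kHz both map to 1.6 kHz.

1.6 kHz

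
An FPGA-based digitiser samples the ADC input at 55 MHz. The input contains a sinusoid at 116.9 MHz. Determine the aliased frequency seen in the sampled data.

116.9 MHz mod fs = 6.9 MHz.
6.9 MHz ≤ fs/2 = 27.5 MHz, appears at 6.9 MHz.

6.9 MHz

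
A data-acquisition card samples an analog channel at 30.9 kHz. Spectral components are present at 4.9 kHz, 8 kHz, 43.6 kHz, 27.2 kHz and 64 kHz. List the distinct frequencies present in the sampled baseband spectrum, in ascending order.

fs/2 = 15.45 kHz.
4.9 kHz ≤ fs/2 = 15.45 kHz, passes unchanged.
8 kHz ≤ fs/2 = 15.45 kHz, passes unchanged.
43.6 kHz mod fs = 12.7 kHz.
12.7 kHz ≤ fs/2 = 15.45 kHz, appears at 12.7 kHz.
27.2 kHz > fs/2 = 15.45 kHz, folds to fs − 27.2 kHz = 3.7 kHz.
64 kHz mod fs = 2.2 kHz.
2.2 kHz ≤ fs/2 = 15.45 kHz, appears at 2.2 kHz.
Distinct values: {2.2 kHz, 3.7 kHz, 4.9 kHz, 8 kHz, 12.7 kHz}.

2.2 kHz, 3.7 kHz, 4.9 kHz, 8 kHz, 12.7 kHz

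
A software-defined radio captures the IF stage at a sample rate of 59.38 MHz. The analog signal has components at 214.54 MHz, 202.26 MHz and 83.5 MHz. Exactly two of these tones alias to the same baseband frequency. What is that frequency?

fs/2 = 29.69 MHz.
214.54 MHz mod fs = 36.4 MHz.
36.4 MHz > fs/2 = 29.69 MHz, folds to fs − 36.4 MHz = 22.98 MHz.
202.26 MHz mod fs = 24.12 MHz.
24.12 MHz ≤ fs/2 = 29.69 MHz, appears at 24.12 MHz.
83.5 MHz mod fs = 24.12 MHz.
24.12 MHz ≤ fs/2 = 29.69 MHz, appears at 24.12 MHz.
83.5 MHz and 202.26 MHz both map to 24.12 MHz.

24.12 MHz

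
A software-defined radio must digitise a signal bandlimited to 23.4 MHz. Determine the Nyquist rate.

Nyquist rate = 2 × 23.4 MHz = 46.8 MHz.

46.8 MHz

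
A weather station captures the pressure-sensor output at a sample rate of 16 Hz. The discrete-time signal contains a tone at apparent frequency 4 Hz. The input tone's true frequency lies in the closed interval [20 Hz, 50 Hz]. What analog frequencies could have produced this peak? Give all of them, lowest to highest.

Frequencies that alias to 4 Hz are k·fs ± 4 Hz for integer k ≥ 0.
k=0: 4 Hz.
k=1: 12 Hz, 20 Hz.
k=2: 28 Hz, 36 Hz.
k=3: 44 Hz, 52 Hz.
k=4: 60 Hz, 68 Hz.
Within [20 Hz, 50 Hz]: 20 Hz, 28 Hz, 36 Hz, 44 Hz.

20 Hz, 28 Hz, 36 Hz, 44 Hz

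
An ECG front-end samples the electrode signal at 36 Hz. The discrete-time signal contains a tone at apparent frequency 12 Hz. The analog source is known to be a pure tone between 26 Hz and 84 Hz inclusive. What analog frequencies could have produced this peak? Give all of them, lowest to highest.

48 Hz, 60 Hz, 84 Hz

Frequencies that alias to 12 Hz are k·fs ± 12 Hz for integer k ≥ 0.
k=0: 12 Hz.
k=1: 24 Hz, 48 Hz.
k=2: 60 Hz, 84 Hz.
k=3: 96 Hz, 120 Hz.
Within [26 Hz, 84 Hz]: 48 Hz, 60 Hz, 84 Hz.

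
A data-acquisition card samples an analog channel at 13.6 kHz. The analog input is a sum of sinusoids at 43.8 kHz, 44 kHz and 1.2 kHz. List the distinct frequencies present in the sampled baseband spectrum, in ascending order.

1.2 kHz, 3 kHz, 3.2 kHz

fs/2 = 6.8 kHz.
43.8 kHz mod fs = 3 kHz.
3 kHz ≤ fs/2 = 6.8 kHz, appears at 3 kHz.
44 kHz mod fs = 3.2 kHz.
3.2 kHz ≤ fs/2 = 6.8 kHz, appears at 3.2 kHz.
1.2 kHz ≤ fs/2 = 6.8 kHz, passes unchanged.
Distinct values: {1.2 kHz, 3 kHz, 3.2 kHz}.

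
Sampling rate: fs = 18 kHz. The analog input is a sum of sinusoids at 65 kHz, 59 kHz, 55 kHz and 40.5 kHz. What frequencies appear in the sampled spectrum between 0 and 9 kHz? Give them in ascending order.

1 kHz, 4.5 kHz, 5 kHz, 7 kHz

fs/2 = 9 kHz.
65 kHz mod fs = 11 kHz.
11 kHz > fs/2 = 9 kHz, folds to fs − 11 kHz = 7 kHz.
59 kHz mod fs = 5 kHz.
5 kHz ≤ fs/2 = 9 kHz, appears at 5 kHz.
55 kHz mod fs = 1 kHz.
1 kHz ≤ fs/2 = 9 kHz, appears at 1 kHz.
40.5 kHz mod fs = 4.5 kHz.
4.5 kHz ≤ fs/2 = 9 kHz, appears at 4.5 kHz.
Distinct values: {1 kHz, 4.5 kHz, 5 kHz, 7 kHz}.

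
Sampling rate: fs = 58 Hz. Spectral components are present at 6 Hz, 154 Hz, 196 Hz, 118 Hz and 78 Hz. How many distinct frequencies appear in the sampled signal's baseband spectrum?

fs/2 = 29 Hz.
6 Hz ≤ fs/2 = 29 Hz, passes unchanged.
154 Hz mod fs = 38 Hz.
38 Hz > fs/2 = 29 Hz, folds to fs − 38 Hz = 20 Hz.
196 Hz mod fs = 22 Hz.
22 Hz ≤ fs/2 = 29 Hz, appears at 22 Hz.
118 Hz mod fs = 2 Hz.
2 Hz ≤ fs/2 = 29 Hz, appears at 2 Hz.
78 Hz mod fs = 20 Hz.
20 Hz ≤ fs/2 = 29 Hz, appears at 20 Hz.
Distinct values: {2 Hz, 6 Hz, 20 Hz, 22 Hz} → 4.

4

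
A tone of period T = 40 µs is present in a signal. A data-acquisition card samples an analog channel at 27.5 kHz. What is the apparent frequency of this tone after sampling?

T = 40 µs → f = 1/T = 25 kHz.
25 kHz > fs/2 = 13.75 kHz, folds to fs − 25 kHz = 2.5 kHz.

2.5 kHz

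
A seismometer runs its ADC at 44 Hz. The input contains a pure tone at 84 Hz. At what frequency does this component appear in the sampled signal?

4 Hz

84 Hz mod fs = 40 Hz.
40 Hz > fs/2 = 22 Hz, folds to fs − 40 Hz = 4 Hz.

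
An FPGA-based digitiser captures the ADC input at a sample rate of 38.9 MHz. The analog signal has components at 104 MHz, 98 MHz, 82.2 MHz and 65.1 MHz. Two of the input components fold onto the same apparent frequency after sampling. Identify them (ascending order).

65.1 MHz, 104 MHz

fs/2 = 19.45 MHz.
104 MHz mod fs = 26.2 MHz.
26.2 MHz > fs/2 = 19.45 MHz, folds to fs − 26.2 MHz = 12.7 MHz.
98 MHz mod fs = 20.2 MHz.
20.2 MHz > fs/2 = 19.45 MHz, folds to fs − 20.2 MHz = 18.7 MHz.
82.2 MHz mod fs = 4.4 MHz.
4.4 MHz ≤ fs/2 = 19.45 MHz, appears at 4.4 MHz.
65.1 MHz mod fs = 26.2 MHz.
26.2 MHz > fs/2 = 19.45 MHz, folds to fs − 26.2 MHz = 12.7 MHz.
65.1 MHz and 104 MHz both map to 12.7 MHz.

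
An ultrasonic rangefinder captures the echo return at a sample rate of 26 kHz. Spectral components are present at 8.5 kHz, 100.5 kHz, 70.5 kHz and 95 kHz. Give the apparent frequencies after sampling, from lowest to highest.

3.5 kHz, 7.5 kHz, 8.5 kHz, 9 kHz

fs/2 = 13 kHz.
8.5 kHz ≤ fs/2 = 13 kHz, passes unchanged.
100.5 kHz mod fs = 22.5 kHz.
22.5 kHz > fs/2 = 13 kHz, folds to fs − 22.5 kHz = 3.5 kHz.
70.5 kHz mod fs = 18.5 kHz.
18.5 kHz > fs/2 = 13 kHz, folds to fs − 18.5 kHz = 7.5 kHz.
95 kHz mod fs = 17 kHz.
17 kHz > fs/2 = 13 kHz, folds to fs − 17 kHz = 9 kHz.
Distinct values: {3.5 kHz, 7.5 kHz, 8.5 kHz, 9 kHz}.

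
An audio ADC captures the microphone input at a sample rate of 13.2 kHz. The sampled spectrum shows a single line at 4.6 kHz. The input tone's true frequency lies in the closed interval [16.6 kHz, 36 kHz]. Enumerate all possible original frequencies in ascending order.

17.8 kHz, 21.8 kHz, 31 kHz, 35 kHz

Frequencies that alias to 4.6 kHz are k·fs ± 4.6 kHz for integer k ≥ 0.
k=0: 4.6 kHz.
k=1: 8.6 kHz, 17.8 kHz.
k=2: 21.8 kHz, 31 kHz.
k=3: 35 kHz, 44.2 kHz.
k=4: 48.2 kHz, 57.4 kHz.
Within [16.6 kHz, 36 kHz]: 17.8 kHz, 21.8 kHz, 31 kHz, 35 kHz.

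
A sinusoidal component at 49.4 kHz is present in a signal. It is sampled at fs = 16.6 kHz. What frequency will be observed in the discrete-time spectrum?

49.4 kHz mod fs = 16.2 kHz.
16.2 kHz > fs/2 = 8.3 kHz, folds to fs − 16.2 kHz = 0.4 kHz.

0.4 kHz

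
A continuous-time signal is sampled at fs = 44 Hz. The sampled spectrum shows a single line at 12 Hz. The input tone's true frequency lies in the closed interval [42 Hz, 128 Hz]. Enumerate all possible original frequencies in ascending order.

56 Hz, 76 Hz, 100 Hz, 120 Hz

Frequencies that alias to 12 Hz are k·fs ± 12 Hz for integer k ≥ 0.
k=0: 12 Hz.
k=1: 32 Hz, 56 Hz.
k=2: 76 Hz, 100 Hz.
k=3: 120 Hz, 144 Hz.
k=4: 164 Hz, 188 Hz.
Within [42 Hz, 128 Hz]: 56 Hz, 76 Hz, 100 Hz, 120 Hz.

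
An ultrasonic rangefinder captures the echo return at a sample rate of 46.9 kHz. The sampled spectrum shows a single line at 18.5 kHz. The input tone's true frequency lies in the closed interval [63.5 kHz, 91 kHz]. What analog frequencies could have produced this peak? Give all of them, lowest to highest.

Frequencies that alias to 18.5 kHz are k·fs ± 18.5 kHz for integer k ≥ 0.
k=0: 18.5 kHz.
k=1: 28.4 kHz, 65.4 kHz.
k=2: 75.3 kHz, 112.3 kHz.
k=3: 122.2 kHz, 159.2 kHz.
Within [63.5 kHz, 91 kHz]: 65.4 kHz, 75.3 kHz.

65.4 kHz, 75.3 kHz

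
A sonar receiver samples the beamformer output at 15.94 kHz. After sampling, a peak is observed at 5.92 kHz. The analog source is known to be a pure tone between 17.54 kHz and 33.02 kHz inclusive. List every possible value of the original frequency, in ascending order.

21.86 kHz, 25.96 kHz

Frequencies that alias to 5.92 kHz are k·fs ± 5.92 kHz for integer k ≥ 0.
k=0: 5.92 kHz.
k=1: 10.02 kHz, 21.86 kHz.
k=2: 25.96 kHz, 37.8 kHz.
k=3: 41.9 kHz, 53.74 kHz.
Within [17.54 kHz, 33.02 kHz]: 21.86 kHz, 25.96 kHz.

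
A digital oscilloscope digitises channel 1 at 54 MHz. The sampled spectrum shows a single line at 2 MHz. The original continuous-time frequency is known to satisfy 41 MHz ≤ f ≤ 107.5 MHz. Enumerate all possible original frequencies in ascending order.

52 MHz, 56 MHz, 106 MHz

Frequencies that alias to 2 MHz are k·fs ± 2 MHz for integer k ≥ 0.
k=0: 2 MHz.
k=1: 52 MHz, 56 MHz.
k=2: 106 MHz, 110 MHz.
k=3: 160 MHz, 164 MHz.
Within [41 MHz, 107.5 MHz]: 52 MHz, 56 MHz, 106 MHz.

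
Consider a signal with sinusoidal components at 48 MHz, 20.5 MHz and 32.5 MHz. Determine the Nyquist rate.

Highest-frequency component: 48 MHz.
Nyquist rate = 2 × 48 MHz = 96 MHz.

96 MHz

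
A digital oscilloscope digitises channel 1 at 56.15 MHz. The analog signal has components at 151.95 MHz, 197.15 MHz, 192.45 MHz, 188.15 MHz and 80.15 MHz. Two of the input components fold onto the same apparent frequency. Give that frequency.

24 MHz

fs/2 = 28.075 MHz.
151.95 MHz mod fs = 39.65 MHz.
39.65 MHz > fs/2 = 28.075 MHz, folds to fs − 39.65 MHz = 16.5 MHz.
197.15 MHz mod fs = 28.7 MHz.
28.7 MHz > fs/2 = 28.075 MHz, folds to fs − 28.7 MHz = 27.45 MHz.
192.45 MHz mod fs = 24 MHz.
24 MHz ≤ fs/2 = 28.075 MHz, appears at 24 MHz.
188.15 MHz mod fs = 19.7 MHz.
19.7 MHz ≤ fs/2 = 28.075 MHz, appears at 19.7 MHz.
80.15 MHz mod fs = 24 MHz.
24 MHz ≤ fs/2 = 28.075 MHz, appears at 24 MHz.
80.15 MHz and 192.45 MHz both map to 24 MHz.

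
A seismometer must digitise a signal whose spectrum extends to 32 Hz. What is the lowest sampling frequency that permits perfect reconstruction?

Nyquist rate = 2 × 32 Hz = 64 Hz.

64 Hz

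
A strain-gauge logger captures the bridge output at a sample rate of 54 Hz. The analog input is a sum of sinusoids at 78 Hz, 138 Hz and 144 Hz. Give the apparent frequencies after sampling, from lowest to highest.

fs/2 = 27 Hz.
78 Hz mod fs = 24 Hz.
24 Hz ≤ fs/2 = 27 Hz, appears at 24 Hz.
138 Hz mod fs = 30 Hz.
30 Hz > fs/2 = 27 Hz, folds to fs − 30 Hz = 24 Hz.
144 Hz mod fs = 36 Hz.
36 Hz > fs/2 = 27 Hz, folds to fs − 36 Hz = 18 Hz.
Distinct values: {18 Hz, 24 Hz}.

18 Hz, 24 Hz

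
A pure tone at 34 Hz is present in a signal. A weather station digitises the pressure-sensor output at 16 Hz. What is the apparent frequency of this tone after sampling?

2 Hz

34 Hz mod fs = 2 Hz.
2 Hz ≤ fs/2 = 8 Hz, appears at 2 Hz.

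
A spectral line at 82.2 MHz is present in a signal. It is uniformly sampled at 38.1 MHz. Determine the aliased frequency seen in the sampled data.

82.2 MHz mod fs = 6 MHz.
6 MHz ≤ fs/2 = 19.05 MHz, appears at 6 MHz.

6 MHz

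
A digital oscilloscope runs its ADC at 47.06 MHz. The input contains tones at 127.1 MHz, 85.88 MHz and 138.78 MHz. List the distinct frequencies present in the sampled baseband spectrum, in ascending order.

fs/2 = 23.53 MHz.
127.1 MHz mod fs = 32.98 MHz.
32.98 MHz > fs/2 = 23.53 MHz, folds to fs − 32.98 MHz = 14.08 MHz.
85.88 MHz mod fs = 38.82 MHz.
38.82 MHz > fs/2 = 23.53 MHz, folds to fs − 38.82 MHz = 8.24 MHz.
138.78 MHz mod fs = 44.66 MHz.
44.66 MHz > fs/2 = 23.53 MHz, folds to fs − 44.66 MHz = 2.4 MHz.
Distinct values: {2.4 MHz, 8.24 MHz, 14.08 MHz}.

2.4 MHz, 8.24 MHz, 14.08 MHz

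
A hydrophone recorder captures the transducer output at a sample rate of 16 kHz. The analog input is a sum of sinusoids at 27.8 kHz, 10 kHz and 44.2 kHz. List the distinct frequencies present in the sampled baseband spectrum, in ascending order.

fs/2 = 8 kHz.
27.8 kHz mod fs = 11.8 kHz.
11.8 kHz > fs/2 = 8 kHz, folds to fs − 11.8 kHz = 4.2 kHz.
10 kHz > fs/2 = 8 kHz, folds to fs − 10 kHz = 6 kHz.
44.2 kHz mod fs = 12.2 kHz.
12.2 kHz > fs/2 = 8 kHz, folds to fs − 12.2 kHz = 3.8 kHz.
Distinct values: {3.8 kHz, 4.2 kHz, 6 kHz}.

3.8 kHz, 4.2 kHz, 6 kHz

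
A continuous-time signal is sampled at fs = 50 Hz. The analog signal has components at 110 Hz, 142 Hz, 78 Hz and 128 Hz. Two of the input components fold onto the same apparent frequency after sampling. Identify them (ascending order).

78 Hz, 128 Hz

fs/2 = 25 Hz.
110 Hz mod fs = 10 Hz.
10 Hz ≤ fs/2 = 25 Hz, appears at 10 Hz.
142 Hz mod fs = 42 Hz.
42 Hz > fs/2 = 25 Hz, folds to fs − 42 Hz = 8 Hz.
78 Hz mod fs = 28 Hz.
28 Hz > fs/2 = 25 Hz, folds to fs − 28 Hz = 22 Hz.
128 Hz mod fs = 28 Hz.
28 Hz > fs/2 = 25 Hz, folds to fs − 28 Hz = 22 Hz.
78 Hz and 128 Hz both map to 22 Hz.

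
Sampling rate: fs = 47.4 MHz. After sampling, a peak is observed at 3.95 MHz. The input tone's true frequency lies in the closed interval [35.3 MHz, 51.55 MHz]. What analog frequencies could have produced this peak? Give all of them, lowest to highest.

43.45 MHz, 51.35 MHz

Frequencies that alias to 3.95 MHz are k·fs ± 3.95 MHz for integer k ≥ 0.
k=0: 3.95 MHz.
k=1: 43.45 MHz, 51.35 MHz.
k=2: 90.85 MHz, 98.75 MHz.
Within [35.3 MHz, 51.55 MHz]: 43.45 MHz, 51.35 MHz.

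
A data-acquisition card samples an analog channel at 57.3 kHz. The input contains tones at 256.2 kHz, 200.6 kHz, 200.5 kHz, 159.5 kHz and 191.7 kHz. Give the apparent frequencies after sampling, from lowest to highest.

12.4 kHz, 19.8 kHz, 27 kHz, 28.6 kHz

fs/2 = 28.65 kHz.
256.2 kHz mod fs = 27 kHz.
27 kHz ≤ fs/2 = 28.65 kHz, appears at 27 kHz.
200.6 kHz mod fs = 28.7 kHz.
28.7 kHz > fs/2 = 28.65 kHz, folds to fs − 28.7 kHz = 28.6 kHz.
200.5 kHz mod fs = 28.6 kHz.
28.6 kHz ≤ fs/2 = 28.65 kHz, appears at 28.6 kHz.
159.5 kHz mod fs = 44.9 kHz.
44.9 kHz > fs/2 = 28.65 kHz, folds to fs − 44.9 kHz = 12.4 kHz.
191.7 kHz mod fs = 19.8 kHz.
19.8 kHz ≤ fs/2 = 28.65 kHz, appears at 19.8 kHz.
Distinct values: {12.4 kHz, 19.8 kHz, 27 kHz, 28.6 kHz}.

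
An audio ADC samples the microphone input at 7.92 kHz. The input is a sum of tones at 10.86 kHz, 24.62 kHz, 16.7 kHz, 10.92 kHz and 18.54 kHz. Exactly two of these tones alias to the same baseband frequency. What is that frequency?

0.86 kHz

fs/2 = 3.96 kHz.
10.86 kHz mod fs = 2.94 kHz.
2.94 kHz ≤ fs/2 = 3.96 kHz, appears at 2.94 kHz.
24.62 kHz mod fs = 0.86 kHz.
0.86 kHz ≤ fs/2 = 3.96 kHz, appears at 0.86 kHz.
16.7 kHz mod fs = 0.86 kHz.
0.86 kHz ≤ fs/2 = 3.96 kHz, appears at 0.86 kHz.
10.92 kHz mod fs = 3 kHz.
3 kHz ≤ fs/2 = 3.96 kHz, appears at 3 kHz.
18.54 kHz mod fs = 2.7 kHz.
2.7 kHz ≤ fs/2 = 3.96 kHz, appears at 2.7 kHz.
16.7 kHz and 24.62 kHz both map to 0.86 kHz.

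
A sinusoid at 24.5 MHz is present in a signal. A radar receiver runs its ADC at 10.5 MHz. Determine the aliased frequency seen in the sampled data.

24.5 MHz mod fs = 3.5 MHz.
3.5 MHz ≤ fs/2 = 5.25 MHz, appears at 3.5 MHz.

3.5 MHz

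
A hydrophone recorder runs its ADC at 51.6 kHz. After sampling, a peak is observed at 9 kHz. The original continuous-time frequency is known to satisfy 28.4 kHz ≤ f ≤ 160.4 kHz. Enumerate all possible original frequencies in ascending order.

Frequencies that alias to 9 kHz are k·fs ± 9 kHz for integer k ≥ 0.
k=0: 9 kHz.
k=1: 42.6 kHz, 60.6 kHz.
k=2: 94.2 kHz, 112.2 kHz.
k=3: 145.8 kHz, 163.8 kHz.
k=4: 197.4 kHz, 215.4 kHz.
Within [28.4 kHz, 160.4 kHz]: 42.6 kHz, 60.6 kHz, 94.2 kHz, 112.2 kHz, 145.8 kHz.

42.6 kHz, 60.6 kHz, 94.2 kHz, 112.2 kHz, 145.8 kHz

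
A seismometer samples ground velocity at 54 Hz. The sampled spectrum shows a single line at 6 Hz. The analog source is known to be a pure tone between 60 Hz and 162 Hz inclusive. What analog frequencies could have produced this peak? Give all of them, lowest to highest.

60 Hz, 102 Hz, 114 Hz, 156 Hz

Frequencies that alias to 6 Hz are k·fs ± 6 Hz for integer k ≥ 0.
k=0: 6 Hz.
k=1: 48 Hz, 60 Hz.
k=2: 102 Hz, 114 Hz.
k=3: 156 Hz, 168 Hz.
k=4: 210 Hz, 222 Hz.
Within [60 Hz, 162 Hz]: 60 Hz, 102 Hz, 114 Hz, 156 Hz.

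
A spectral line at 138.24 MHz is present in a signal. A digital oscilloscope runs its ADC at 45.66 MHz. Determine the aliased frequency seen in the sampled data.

1.26 MHz

138.24 MHz mod fs = 1.26 MHz.
1.26 MHz ≤ fs/2 = 22.83 MHz, appears at 1.26 MHz.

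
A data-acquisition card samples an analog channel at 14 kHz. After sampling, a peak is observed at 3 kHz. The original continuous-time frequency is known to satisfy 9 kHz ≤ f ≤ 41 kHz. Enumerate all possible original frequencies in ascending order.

11 kHz, 17 kHz, 25 kHz, 31 kHz, 39 kHz

Frequencies that alias to 3 kHz are k·fs ± 3 kHz for integer k ≥ 0.
k=0: 3 kHz.
k=1: 11 kHz, 17 kHz.
k=2: 25 kHz, 31 kHz.
k=3: 39 kHz, 45 kHz.
k=4: 53 kHz, 59 kHz.
Within [9 kHz, 41 kHz]: 11 kHz, 17 kHz, 25 kHz, 31 kHz, 39 kHz.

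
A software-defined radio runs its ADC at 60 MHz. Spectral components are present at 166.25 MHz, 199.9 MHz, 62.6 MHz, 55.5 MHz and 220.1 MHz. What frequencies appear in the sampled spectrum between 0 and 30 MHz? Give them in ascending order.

2.6 MHz, 4.5 MHz, 13.75 MHz, 19.9 MHz

fs/2 = 30 MHz.
166.25 MHz mod fs = 46.25 MHz.
46.25 MHz > fs/2 = 30 MHz, folds to fs − 46.25 MHz = 13.75 MHz.
199.9 MHz mod fs = 19.9 MHz.
19.9 MHz ≤ fs/2 = 30 MHz, appears at 19.9 MHz.
62.6 MHz mod fs = 2.6 MHz.
2.6 MHz ≤ fs/2 = 30 MHz, appears at 2.6 MHz.
55.5 MHz > fs/2 = 30 MHz, folds to fs − 55.5 MHz = 4.5 MHz.
220.1 MHz mod fs = 40.1 MHz.
40.1 MHz > fs/2 = 30 MHz, folds to fs − 40.1 MHz = 19.9 MHz.
Distinct values: {2.6 MHz, 4.5 MHz, 13.75 MHz, 19.9 MHz}.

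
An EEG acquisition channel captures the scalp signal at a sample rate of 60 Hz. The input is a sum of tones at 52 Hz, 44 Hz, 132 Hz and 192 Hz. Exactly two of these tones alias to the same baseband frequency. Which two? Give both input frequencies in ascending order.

fs/2 = 30 Hz.
52 Hz > fs/2 = 30 Hz, folds to fs − 52 Hz = 8 Hz.
44 Hz > fs/2 = 30 Hz, folds to fs − 44 Hz = 16 Hz.
132 Hz mod fs = 12 Hz.
12 Hz ≤ fs/2 = 30 Hz, appears at 12 Hz.
192 Hz mod fs = 12 Hz.
12 Hz ≤ fs/2 = 30 Hz, appears at 12 Hz.
132 Hz and 192 Hz both map to 12 Hz.

132 Hz, 192 Hz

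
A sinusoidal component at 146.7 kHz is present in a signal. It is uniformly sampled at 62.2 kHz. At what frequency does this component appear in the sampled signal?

22.3 kHz

146.7 kHz mod fs = 22.3 kHz.
22.3 kHz ≤ fs/2 = 31.1 kHz, appears at 22.3 kHz.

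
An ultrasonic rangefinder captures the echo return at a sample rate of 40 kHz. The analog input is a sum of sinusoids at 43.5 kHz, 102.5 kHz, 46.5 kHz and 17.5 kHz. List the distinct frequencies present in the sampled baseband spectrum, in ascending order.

3.5 kHz, 6.5 kHz, 17.5 kHz

fs/2 = 20 kHz.
43.5 kHz mod fs = 3.5 kHz.
3.5 kHz ≤ fs/2 = 20 kHz, appears at 3.5 kHz.
102.5 kHz mod fs = 22.5 kHz.
22.5 kHz > fs/2 = 20 kHz, folds to fs − 22.5 kHz = 17.5 kHz.
46.5 kHz mod fs = 6.5 kHz.
6.5 kHz ≤ fs/2 = 20 kHz, appears at 6.5 kHz.
17.5 kHz ≤ fs/2 = 20 kHz, passes unchanged.
Distinct values: {3.5 kHz, 6.5 kHz, 17.5 kHz}.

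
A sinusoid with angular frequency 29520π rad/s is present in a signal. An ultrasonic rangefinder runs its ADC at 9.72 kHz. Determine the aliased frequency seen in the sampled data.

4.68 kHz

ω = 29520π rad/s → f = ω/(2π) = 14760 Hz = 14.76 kHz.
14.76 kHz mod fs = 5.04 kHz.
5.04 kHz > fs/2 = 4.86 kHz, folds to fs − 5.04 kHz = 4.68 kHz.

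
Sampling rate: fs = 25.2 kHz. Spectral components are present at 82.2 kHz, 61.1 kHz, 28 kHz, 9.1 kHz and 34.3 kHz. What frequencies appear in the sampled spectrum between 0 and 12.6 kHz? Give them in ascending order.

fs/2 = 12.6 kHz.
82.2 kHz mod fs = 6.6 kHz.
6.6 kHz ≤ fs/2 = 12.6 kHz, appears at 6.6 kHz.
61.1 kHz mod fs = 10.7 kHz.
10.7 kHz ≤ fs/2 = 12.6 kHz, appears at 10.7 kHz.
28 kHz mod fs = 2.8 kHz.
2.8 kHz ≤ fs/2 = 12.6 kHz, appears at 2.8 kHz.
9.1 kHz ≤ fs/2 = 12.6 kHz, passes unchanged.
34.3 kHz mod fs = 9.1 kHz.
9.1 kHz ≤ fs/2 = 12.6 kHz, appears at 9.1 kHz.
Distinct values: {2.8 kHz, 6.6 kHz, 9.1 kHz, 10.7 kHz}.

2.8 kHz, 6.6 kHz, 9.1 kHz, 10.7 kHz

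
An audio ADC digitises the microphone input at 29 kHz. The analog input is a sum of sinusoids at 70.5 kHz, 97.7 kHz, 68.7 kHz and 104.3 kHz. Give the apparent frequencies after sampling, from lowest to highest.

10.7 kHz, 11.7 kHz, 12.5 kHz

fs/2 = 14.5 kHz.
70.5 kHz mod fs = 12.5 kHz.
12.5 kHz ≤ fs/2 = 14.5 kHz, appears at 12.5 kHz.
97.7 kHz mod fs = 10.7 kHz.
10.7 kHz ≤ fs/2 = 14.5 kHz, appears at 10.7 kHz.
68.7 kHz mod fs = 10.7 kHz.
10.7 kHz ≤ fs/2 = 14.5 kHz, appears at 10.7 kHz.
104.3 kHz mod fs = 17.3 kHz.
17.3 kHz > fs/2 = 14.5 kHz, folds to fs − 17.3 kHz = 11.7 kHz.
Distinct values: {10.7 kHz, 11.7 kHz, 12.5 kHz}.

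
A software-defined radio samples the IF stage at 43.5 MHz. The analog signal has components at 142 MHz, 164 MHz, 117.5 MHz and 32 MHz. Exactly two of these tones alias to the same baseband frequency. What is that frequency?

11.5 MHz

fs/2 = 21.75 MHz.
142 MHz mod fs = 11.5 MHz.
11.5 MHz ≤ fs/2 = 21.75 MHz, appears at 11.5 MHz.
164 MHz mod fs = 33.5 MHz.
33.5 MHz > fs/2 = 21.75 MHz, folds to fs − 33.5 MHz = 10 MHz.
117.5 MHz mod fs = 30.5 MHz.
30.5 MHz > fs/2 = 21.75 MHz, folds to fs − 30.5 MHz = 13 MHz.
32 MHz > fs/2 = 21.75 MHz, folds to fs − 32 MHz = 11.5 MHz.
32 MHz and 142 MHz both map to 11.5 MHz.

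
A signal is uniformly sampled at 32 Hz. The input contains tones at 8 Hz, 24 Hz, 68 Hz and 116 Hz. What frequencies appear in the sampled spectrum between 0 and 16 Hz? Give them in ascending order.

4 Hz, 8 Hz, 12 Hz

fs/2 = 16 Hz.
8 Hz ≤ fs/2 = 16 Hz, passes unchanged.
24 Hz > fs/2 = 16 Hz, folds to fs − 24 Hz = 8 Hz.
68 Hz mod fs = 4 Hz.
4 Hz ≤ fs/2 = 16 Hz, appears at 4 Hz.
116 Hz mod fs = 20 Hz.
20 Hz > fs/2 = 16 Hz, folds to fs − 20 Hz = 12 Hz.
Distinct values: {4 Hz, 8 Hz, 12 Hz}.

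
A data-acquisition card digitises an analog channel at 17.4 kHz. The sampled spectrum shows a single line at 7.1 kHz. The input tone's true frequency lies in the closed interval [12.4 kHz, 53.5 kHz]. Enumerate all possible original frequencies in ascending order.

Frequencies that alias to 7.1 kHz are k·fs ± 7.1 kHz for integer k ≥ 0.
k=0: 7.1 kHz.
k=1: 10.3 kHz, 24.5 kHz.
k=2: 27.7 kHz, 41.9 kHz.
k=3: 45.1 kHz, 59.3 kHz.
k=4: 62.5 kHz, 76.7 kHz.
Within [12.4 kHz, 53.5 kHz]: 24.5 kHz, 27.7 kHz, 41.9 kHz, 45.1 kHz.

24.5 kHz, 27.7 kHz, 41.9 kHz, 45.1 kHz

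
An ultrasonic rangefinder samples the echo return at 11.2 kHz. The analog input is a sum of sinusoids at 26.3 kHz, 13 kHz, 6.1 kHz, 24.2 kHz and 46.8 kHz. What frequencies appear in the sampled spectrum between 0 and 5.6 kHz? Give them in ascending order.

1.8 kHz, 2 kHz, 3.9 kHz, 5.1 kHz

fs/2 = 5.6 kHz.
26.3 kHz mod fs = 3.9 kHz.
3.9 kHz ≤ fs/2 = 5.6 kHz, appears at 3.9 kHz.
13 kHz mod fs = 1.8 kHz.
1.8 kHz ≤ fs/2 = 5.6 kHz, appears at 1.8 kHz.
6.1 kHz > fs/2 = 5.6 kHz, folds to fs − 6.1 kHz = 5.1 kHz.
24.2 kHz mod fs = 1.8 kHz.
1.8 kHz ≤ fs/2 = 5.6 kHz, appears at 1.8 kHz.
46.8 kHz mod fs = 2 kHz.
2 kHz ≤ fs/2 = 5.6 kHz, appears at 2 kHz.
Distinct values: {1.8 kHz, 2 kHz, 3.9 kHz, 5.1 kHz}.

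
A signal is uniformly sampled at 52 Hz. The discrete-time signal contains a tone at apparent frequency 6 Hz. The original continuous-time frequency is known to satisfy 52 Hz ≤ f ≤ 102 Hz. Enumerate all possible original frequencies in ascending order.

Frequencies that alias to 6 Hz are k·fs ± 6 Hz for integer k ≥ 0.
k=0: 6 Hz.
k=1: 46 Hz, 58 Hz.
k=2: 98 Hz, 110 Hz.
k=3: 150 Hz, 162 Hz.
Within [52 Hz, 102 Hz]: 58 Hz, 98 Hz.

58 Hz, 98 Hz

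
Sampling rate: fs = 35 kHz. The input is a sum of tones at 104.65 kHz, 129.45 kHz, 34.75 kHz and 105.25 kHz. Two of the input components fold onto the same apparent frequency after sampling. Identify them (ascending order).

fs/2 = 17.5 kHz.
104.65 kHz mod fs = 34.65 kHz.
34.65 kHz > fs/2 = 17.5 kHz, folds to fs − 34.65 kHz = 0.35 kHz.
129.45 kHz mod fs = 24.45 kHz.
24.45 kHz > fs/2 = 17.5 kHz, folds to fs − 24.45 kHz = 10.55 kHz.
34.75 kHz > fs/2 = 17.5 kHz, folds to fs − 34.75 kHz = 0.25 kHz.
105.25 kHz mod fs = 0.25 kHz.
0.25 kHz ≤ fs/2 = 17.5 kHz, appears at 0.25 kHz.
34.75 kHz and 105.25 kHz both map to 0.25 kHz.

34.75 kHz, 105.25 kHz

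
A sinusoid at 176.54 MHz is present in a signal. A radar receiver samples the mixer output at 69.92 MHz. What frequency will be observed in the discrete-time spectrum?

176.54 MHz mod fs = 36.7 MHz.
36.7 MHz > fs/2 = 34.96 MHz, folds to fs − 36.7 MHz = 33.22 MHz.

33.22 MHz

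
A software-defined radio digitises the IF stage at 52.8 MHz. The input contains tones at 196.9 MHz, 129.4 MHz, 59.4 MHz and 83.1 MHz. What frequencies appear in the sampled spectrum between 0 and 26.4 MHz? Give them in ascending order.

6.6 MHz, 14.3 MHz, 22.5 MHz, 23.8 MHz

fs/2 = 26.4 MHz.
196.9 MHz mod fs = 38.5 MHz.
38.5 MHz > fs/2 = 26.4 MHz, folds to fs − 38.5 MHz = 14.3 MHz.
129.4 MHz mod fs = 23.8 MHz.
23.8 MHz ≤ fs/2 = 26.4 MHz, appears at 23.8 MHz.
59.4 MHz mod fs = 6.6 MHz.
6.6 MHz ≤ fs/2 = 26.4 MHz, appears at 6.6 MHz.
83.1 MHz mod fs = 30.3 MHz.
30.3 MHz > fs/2 = 26.4 MHz, folds to fs − 30.3 MHz = 22.5 MHz.
Distinct values: {6.6 MHz, 14.3 MHz, 22.5 MHz, 23.8 MHz}.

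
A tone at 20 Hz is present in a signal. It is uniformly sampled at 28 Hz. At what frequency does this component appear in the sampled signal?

20 Hz > fs/2 = 14 Hz, folds to fs − 20 Hz = 8 Hz.

8 Hz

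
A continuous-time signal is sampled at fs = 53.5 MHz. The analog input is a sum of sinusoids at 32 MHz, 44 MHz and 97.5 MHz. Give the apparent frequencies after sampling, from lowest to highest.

fs/2 = 26.75 MHz.
32 MHz > fs/2 = 26.75 MHz, folds to fs − 32 MHz = 21.5 MHz.
44 MHz > fs/2 = 26.75 MHz, folds to fs − 44 MHz = 9.5 MHz.
97.5 MHz mod fs = 44 MHz.
44 MHz > fs/2 = 26.75 MHz, folds to fs − 44 MHz = 9.5 MHz.
Distinct values: {9.5 MHz, 21.5 MHz}.

9.5 MHz, 21.5 MHz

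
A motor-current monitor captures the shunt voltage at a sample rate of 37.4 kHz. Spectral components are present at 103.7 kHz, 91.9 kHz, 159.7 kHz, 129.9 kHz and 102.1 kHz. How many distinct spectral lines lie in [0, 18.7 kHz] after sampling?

fs/2 = 18.7 kHz.
103.7 kHz mod fs = 28.9 kHz.
28.9 kHz > fs/2 = 18.7 kHz, folds to fs − 28.9 kHz = 8.5 kHz.
91.9 kHz mod fs = 17.1 kHz.
17.1 kHz ≤ fs/2 = 18.7 kHz, appears at 17.1 kHz.
159.7 kHz mod fs = 10.1 kHz.
10.1 kHz ≤ fs/2 = 18.7 kHz, appears at 10.1 kHz.
129.9 kHz mod fs = 17.7 kHz.
17.7 kHz ≤ fs/2 = 18.7 kHz, appears at 17.7 kHz.
102.1 kHz mod fs = 27.3 kHz.
27.3 kHz > fs/2 = 18.7 kHz, folds to fs − 27.3 kHz = 10.1 kHz.
Distinct values: {8.5 kHz, 10.1 kHz, 17.1 kHz, 17.7 kHz} → 4.

4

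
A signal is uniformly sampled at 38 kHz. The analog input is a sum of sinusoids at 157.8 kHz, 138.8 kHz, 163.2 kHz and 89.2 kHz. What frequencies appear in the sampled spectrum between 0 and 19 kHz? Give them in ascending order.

fs/2 = 19 kHz.
157.8 kHz mod fs = 5.8 kHz.
5.8 kHz ≤ fs/2 = 19 kHz, appears at 5.8 kHz.
138.8 kHz mod fs = 24.8 kHz.
24.8 kHz > fs/2 = 19 kHz, folds to fs − 24.8 kHz = 13.2 kHz.
163.2 kHz mod fs = 11.2 kHz.
11.2 kHz ≤ fs/2 = 19 kHz, appears at 11.2 kHz.
89.2 kHz mod fs = 13.2 kHz.
13.2 kHz ≤ fs/2 = 19 kHz, appears at 13.2 kHz.
Distinct values: {5.8 kHz, 11.2 kHz, 13.2 kHz}.

5.8 kHz, 11.2 kHz, 13.2 kHz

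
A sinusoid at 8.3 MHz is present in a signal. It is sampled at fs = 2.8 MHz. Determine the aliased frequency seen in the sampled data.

8.3 MHz mod fs = 2.7 MHz.
2.7 MHz > fs/2 = 1.4 MHz, folds to fs − 2.7 MHz = 0.1 MHz.

0.1 MHz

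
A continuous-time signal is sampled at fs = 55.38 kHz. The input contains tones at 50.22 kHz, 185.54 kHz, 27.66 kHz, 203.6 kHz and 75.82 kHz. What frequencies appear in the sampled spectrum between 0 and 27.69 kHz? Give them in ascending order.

fs/2 = 27.69 kHz.
50.22 kHz > fs/2 = 27.69 kHz, folds to fs − 50.22 kHz = 5.16 kHz.
185.54 kHz mod fs = 19.4 kHz.
19.4 kHz ≤ fs/2 = 27.69 kHz, appears at 19.4 kHz.
27.66 kHz ≤ fs/2 = 27.69 kHz, passes unchanged.
203.6 kHz mod fs = 37.46 kHz.
37.46 kHz > fs/2 = 27.69 kHz, folds to fs − 37.46 kHz = 17.92 kHz.
75.82 kHz mod fs = 20.44 kHz.
20.44 kHz ≤ fs/2 = 27.69 kHz, appears at 20.44 kHz.
Distinct values: {5.16 kHz, 17.92 kHz, 19.4 kHz, 20.44 kHz, 27.66 kHz}.

5.16 kHz, 17.92 kHz, 19.4 kHz, 20.44 kHz, 27.66 kHz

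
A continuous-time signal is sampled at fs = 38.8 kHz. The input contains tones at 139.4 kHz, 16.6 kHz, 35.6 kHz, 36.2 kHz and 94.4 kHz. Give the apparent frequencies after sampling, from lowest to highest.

2.6 kHz, 3.2 kHz, 15.8 kHz, 16.6 kHz, 16.8 kHz

fs/2 = 19.4 kHz.
139.4 kHz mod fs = 23 kHz.
23 kHz > fs/2 = 19.4 kHz, folds to fs − 23 kHz = 15.8 kHz.
16.6 kHz ≤ fs/2 = 19.4 kHz, passes unchanged.
35.6 kHz > fs/2 = 19.4 kHz, folds to fs − 35.6 kHz = 3.2 kHz.
36.2 kHz > fs/2 = 19.4 kHz, folds to fs − 36.2 kHz = 2.6 kHz.
94.4 kHz mod fs = 16.8 kHz.
16.8 kHz ≤ fs/2 = 19.4 kHz, appears at 16.8 kHz.
Distinct values: {2.6 kHz, 3.2 kHz, 15.8 kHz, 16.6 kHz, 16.8 kHz}.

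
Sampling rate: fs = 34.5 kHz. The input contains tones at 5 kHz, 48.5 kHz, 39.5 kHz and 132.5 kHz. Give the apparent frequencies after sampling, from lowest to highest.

5 kHz, 5.5 kHz, 14 kHz

fs/2 = 17.25 kHz.
5 kHz ≤ fs/2 = 17.25 kHz, passes unchanged.
48.5 kHz mod fs = 14 kHz.
14 kHz ≤ fs/2 = 17.25 kHz, appears at 14 kHz.
39.5 kHz mod fs = 5 kHz.
5 kHz ≤ fs/2 = 17.25 kHz, appears at 5 kHz.
132.5 kHz mod fs = 29 kHz.
29 kHz > fs/2 = 17.25 kHz, folds to fs − 29 kHz = 5.5 kHz.
Distinct values: {5 kHz, 5.5 kHz, 14 kHz}.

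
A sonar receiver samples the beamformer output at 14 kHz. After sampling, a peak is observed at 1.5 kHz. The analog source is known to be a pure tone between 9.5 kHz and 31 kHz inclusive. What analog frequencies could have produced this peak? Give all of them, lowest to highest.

Frequencies that alias to 1.5 kHz are k·fs ± 1.5 kHz for integer k ≥ 0.
k=0: 1.5 kHz.
k=1: 12.5 kHz, 15.5 kHz.
k=2: 26.5 kHz, 29.5 kHz.
k=3: 40.5 kHz, 43.5 kHz.
Within [9.5 kHz, 31 kHz]: 12.5 kHz, 15.5 kHz, 26.5 kHz, 29.5 kHz.

12.5 kHz, 15.5 kHz, 26.5 kHz, 29.5 kHz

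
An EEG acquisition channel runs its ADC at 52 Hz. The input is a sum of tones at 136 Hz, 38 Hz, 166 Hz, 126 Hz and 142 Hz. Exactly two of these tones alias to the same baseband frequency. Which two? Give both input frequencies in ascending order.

fs/2 = 26 Hz.
136 Hz mod fs = 32 Hz.
32 Hz > fs/2 = 26 Hz, folds to fs − 32 Hz = 20 Hz.
38 Hz > fs/2 = 26 Hz, folds to fs − 38 Hz = 14 Hz.
166 Hz mod fs = 10 Hz.
10 Hz ≤ fs/2 = 26 Hz, appears at 10 Hz.
126 Hz mod fs = 22 Hz.
22 Hz ≤ fs/2 = 26 Hz, appears at 22 Hz.
142 Hz mod fs = 38 Hz.
38 Hz > fs/2 = 26 Hz, folds to fs − 38 Hz = 14 Hz.
38 Hz and 142 Hz both map to 14 Hz.

38 Hz, 142 Hz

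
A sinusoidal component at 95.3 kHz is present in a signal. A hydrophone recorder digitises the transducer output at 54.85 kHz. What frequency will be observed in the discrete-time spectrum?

14.4 kHz

95.3 kHz mod fs = 40.45 kHz.
40.45 kHz > fs/2 = 27.425 kHz, folds to fs − 40.45 kHz = 14.4 kHz.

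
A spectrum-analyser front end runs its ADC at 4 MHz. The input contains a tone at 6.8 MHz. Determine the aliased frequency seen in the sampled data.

1.2 MHz

6.8 MHz mod fs = 2.8 MHz.
2.8 MHz > fs/2 = 2 MHz, folds to fs − 2.8 MHz = 1.2 MHz.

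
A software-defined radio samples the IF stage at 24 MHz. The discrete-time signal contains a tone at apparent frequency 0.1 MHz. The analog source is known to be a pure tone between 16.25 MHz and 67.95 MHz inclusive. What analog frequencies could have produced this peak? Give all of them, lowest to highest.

23.9 MHz, 24.1 MHz, 47.9 MHz, 48.1 MHz

Frequencies that alias to 0.1 MHz are k·fs ± 0.1 MHz for integer k ≥ 0.
k=0: 0.1 MHz.
k=1: 23.9 MHz, 24.1 MHz.
k=2: 47.9 MHz, 48.1 MHz.
k=3: 71.9 MHz, 72.1 MHz.
Within [16.25 MHz, 67.95 MHz]: 23.9 MHz, 24.1 MHz, 47.9 MHz, 48.1 MHz.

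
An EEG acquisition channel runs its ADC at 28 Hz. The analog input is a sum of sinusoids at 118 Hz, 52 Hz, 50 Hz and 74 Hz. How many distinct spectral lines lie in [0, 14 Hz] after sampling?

3

fs/2 = 14 Hz.
118 Hz mod fs = 6 Hz.
6 Hz ≤ fs/2 = 14 Hz, appears at 6 Hz.
52 Hz mod fs = 24 Hz.
24 Hz > fs/2 = 14 Hz, folds to fs − 24 Hz = 4 Hz.
50 Hz mod fs = 22 Hz.
22 Hz > fs/2 = 14 Hz, folds to fs − 22 Hz = 6 Hz.
74 Hz mod fs = 18 Hz.
18 Hz > fs/2 = 14 Hz, folds to fs − 18 Hz = 10 Hz.
Distinct values: {4 Hz, 6 Hz, 10 Hz} → 3.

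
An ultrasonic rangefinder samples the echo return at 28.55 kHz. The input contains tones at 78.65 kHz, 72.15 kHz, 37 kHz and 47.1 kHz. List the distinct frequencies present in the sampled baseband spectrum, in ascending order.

7 kHz, 8.45 kHz, 10 kHz, 13.5 kHz

fs/2 = 14.275 kHz.
78.65 kHz mod fs = 21.55 kHz.
21.55 kHz > fs/2 = 14.275 kHz, folds to fs − 21.55 kHz = 7 kHz.
72.15 kHz mod fs = 15.05 kHz.
15.05 kHz > fs/2 = 14.275 kHz, folds to fs − 15.05 kHz = 13.5 kHz.
37 kHz mod fs = 8.45 kHz.
8.45 kHz ≤ fs/2 = 14.275 kHz, appears at 8.45 kHz.
47.1 kHz mod fs = 18.55 kHz.
18.55 kHz > fs/2 = 14.275 kHz, folds to fs − 18.55 kHz = 10 kHz.
Distinct values: {7 kHz, 8.45 kHz, 10 kHz, 13.5 kHz}.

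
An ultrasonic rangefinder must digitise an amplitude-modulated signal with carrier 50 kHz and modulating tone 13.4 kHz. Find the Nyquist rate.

126.8 kHz

AM sidebands sit at fc ± fm = 36.6 kHz and 63.4 kHz.
Highest-frequency component: 63.4 kHz.
Nyquist rate = 2 × 63.4 kHz = 126.8 kHz.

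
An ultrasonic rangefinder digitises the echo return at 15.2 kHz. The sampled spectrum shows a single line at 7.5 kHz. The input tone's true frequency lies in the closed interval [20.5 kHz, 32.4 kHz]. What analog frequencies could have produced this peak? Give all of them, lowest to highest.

Frequencies that alias to 7.5 kHz are k·fs ± 7.5 kHz for integer k ≥ 0.
k=0: 7.5 kHz.
k=1: 7.7 kHz, 22.7 kHz.
k=2: 22.9 kHz, 37.9 kHz.
k=3: 38.1 kHz, 53.1 kHz.
Within [20.5 kHz, 32.4 kHz]: 22.7 kHz, 22.9 kHz.

22.7 kHz, 22.9 kHz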